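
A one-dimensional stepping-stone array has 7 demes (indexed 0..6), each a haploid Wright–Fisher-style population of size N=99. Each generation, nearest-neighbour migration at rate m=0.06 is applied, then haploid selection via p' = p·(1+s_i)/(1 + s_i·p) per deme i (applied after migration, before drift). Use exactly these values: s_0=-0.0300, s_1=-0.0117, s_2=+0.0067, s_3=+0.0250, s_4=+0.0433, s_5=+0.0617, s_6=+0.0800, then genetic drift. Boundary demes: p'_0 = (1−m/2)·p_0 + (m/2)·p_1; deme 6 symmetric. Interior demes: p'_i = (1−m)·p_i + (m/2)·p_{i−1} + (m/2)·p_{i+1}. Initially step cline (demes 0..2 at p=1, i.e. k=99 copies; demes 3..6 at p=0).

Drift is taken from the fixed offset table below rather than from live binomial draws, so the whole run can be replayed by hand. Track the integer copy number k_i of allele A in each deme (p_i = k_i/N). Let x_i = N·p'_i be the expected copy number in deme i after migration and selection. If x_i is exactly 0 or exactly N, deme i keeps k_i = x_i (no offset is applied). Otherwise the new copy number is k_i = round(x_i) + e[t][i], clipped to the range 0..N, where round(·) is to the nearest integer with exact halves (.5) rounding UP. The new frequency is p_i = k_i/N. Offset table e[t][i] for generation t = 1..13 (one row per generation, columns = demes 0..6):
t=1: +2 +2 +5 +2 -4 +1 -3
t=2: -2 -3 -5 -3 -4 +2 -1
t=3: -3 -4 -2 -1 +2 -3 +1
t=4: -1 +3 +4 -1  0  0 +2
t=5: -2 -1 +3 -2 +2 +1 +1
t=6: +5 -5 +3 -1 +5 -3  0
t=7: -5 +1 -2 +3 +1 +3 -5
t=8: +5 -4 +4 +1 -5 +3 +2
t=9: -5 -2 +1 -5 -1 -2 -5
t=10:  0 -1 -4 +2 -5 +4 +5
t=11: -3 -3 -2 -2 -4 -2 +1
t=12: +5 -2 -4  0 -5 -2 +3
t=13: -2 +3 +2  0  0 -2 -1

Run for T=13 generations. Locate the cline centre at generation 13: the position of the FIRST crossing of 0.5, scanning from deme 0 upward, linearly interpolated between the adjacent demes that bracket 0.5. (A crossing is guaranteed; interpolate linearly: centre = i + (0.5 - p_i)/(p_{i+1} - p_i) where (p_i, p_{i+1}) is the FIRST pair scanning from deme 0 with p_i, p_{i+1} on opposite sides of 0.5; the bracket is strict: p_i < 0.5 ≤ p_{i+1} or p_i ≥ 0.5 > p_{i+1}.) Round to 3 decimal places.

2.480

t=0: k=[99 99 99 0 0 0 0]
t=1: x=[99.0000 99.0000 96.0492 3.0420 0.0000 0.0000 0.0000] k=[99 99 99 5 0 0 0]
t=2: x=[99.0000 99.0000 96.1982 7.8466 0.1565 0.0000 0.0000] k=[99 99 91 5 0 0 0]
t=3: x=[99.0000 98.7572 88.7217 7.6015 0.1565 0.0000 0.0000] k=[99 95 87 7 2 0 0]
t=4: x=[98.8763 94.8333 84.9208 9.4592 2.1785 0.0637 0.0000] k=[98 98 89 8 2 0 0]
t=5: x=[97.9694 97.7152 86.9110 10.4791 2.2097 0.0637 0.0000] k=[96 97 90 8 4 1 0]
t=6: x=[95.9410 96.7341 87.8164 10.5709 4.1971 1.1247 0.0324] k=[99 92 91 10 9 0 0]
t=7: x=[98.7835 92.1049 88.6620 12.6703 9.1044 0.2866 0.0000] k=[94 93 87 16 10 3 0]
t=8: x=[93.8226 92.7818 85.1298 18.3157 10.3565 3.3061 0.0972] k=[99 89 89 19 5 6 2]
t=9: x=[98.6908 89.1965 86.9707 21.0869 5.6725 6.1884 2.2857] k=[94 87 88 16 5 4 0]
t=10: x=[93.6376 87.1175 85.8862 18.1938 5.5167 4.1412 0.1296] k=[94 86 82 20 1 8 5]
t=11: x=[93.6068 85.9876 80.3612 21.7056 1.8556 8.1360 5.4747] k=[91 83 78 20 0 6 6]
t=12: x=[90.5270 82.9322 76.5262 21.5534 0.8135 6.1568 6.4487] k=[96 81 73 22 0 4 9]
t=13: x=[95.4471 81.0376 71.8418 23.3071 0.8135 4.2679 9.4901] k=[93 84 74 23 1 2 8]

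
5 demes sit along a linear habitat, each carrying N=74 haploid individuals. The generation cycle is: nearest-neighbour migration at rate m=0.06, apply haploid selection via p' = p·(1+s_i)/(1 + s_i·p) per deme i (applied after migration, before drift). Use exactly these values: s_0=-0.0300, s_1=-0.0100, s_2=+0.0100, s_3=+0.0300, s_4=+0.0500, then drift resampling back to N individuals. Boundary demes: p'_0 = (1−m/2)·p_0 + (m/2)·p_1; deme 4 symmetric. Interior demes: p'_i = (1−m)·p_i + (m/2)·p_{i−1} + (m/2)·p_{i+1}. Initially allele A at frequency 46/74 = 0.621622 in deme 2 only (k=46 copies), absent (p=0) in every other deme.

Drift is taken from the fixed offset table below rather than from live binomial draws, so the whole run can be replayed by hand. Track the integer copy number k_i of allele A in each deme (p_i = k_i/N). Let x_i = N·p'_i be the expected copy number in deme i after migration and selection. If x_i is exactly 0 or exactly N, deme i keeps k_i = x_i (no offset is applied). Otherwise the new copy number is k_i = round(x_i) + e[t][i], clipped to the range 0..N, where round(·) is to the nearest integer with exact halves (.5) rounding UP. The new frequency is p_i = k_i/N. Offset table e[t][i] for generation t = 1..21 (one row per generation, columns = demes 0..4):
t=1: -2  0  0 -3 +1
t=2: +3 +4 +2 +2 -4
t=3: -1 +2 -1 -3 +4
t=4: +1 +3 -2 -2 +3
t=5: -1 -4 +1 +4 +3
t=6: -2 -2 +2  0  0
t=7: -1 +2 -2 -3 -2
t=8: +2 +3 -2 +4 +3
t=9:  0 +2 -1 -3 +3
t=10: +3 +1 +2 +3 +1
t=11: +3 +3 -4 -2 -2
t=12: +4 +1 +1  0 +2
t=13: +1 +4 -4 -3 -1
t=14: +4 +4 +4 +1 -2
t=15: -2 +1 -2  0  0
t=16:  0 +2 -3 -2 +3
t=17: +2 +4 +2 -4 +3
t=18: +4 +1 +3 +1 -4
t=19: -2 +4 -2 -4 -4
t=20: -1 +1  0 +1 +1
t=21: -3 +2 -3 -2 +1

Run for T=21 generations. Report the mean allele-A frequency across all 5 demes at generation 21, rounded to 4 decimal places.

0.2405

t=0: k=[0 0 46 0 0]
t=1: x=[0.0000 1.3665 43.4187 1.4206 0.0000] k=[0 1 43 0 0]
t=2: x=[0.0291 2.2084 40.6324 1.3280 0.0000] k=[3 6 43 3 0]
t=3: x=[3.0011 6.9564 40.8722 4.2263 0.0945] k=[2 9 40 1 4]
t=4: x=[2.1456 9.6355 38.0839 2.3257 4.0947] k=[3 13 36 0 7]
t=5: x=[3.2053 13.2801 34.4131 1.3280 7.0969] k=[2 9 35 5 10]
t=6: x=[2.1456 9.4866 33.5023 6.2163 10.2741] k=[0 7 36 6 10]
t=7: x=[0.2037 7.5913 34.4131 7.2101 10.3052] k=[0 10 32 4 8]
t=8: x=[0.2910 10.2708 30.6786 5.0985 8.2302] k=[2 13 29 9 11]
t=9: x=[2.2622 13.0417 28.0932 9.9110 11.4027] k=[2 15 27 7 14]
t=10: x=[2.3205 14.8503 26.2082 8.0189 14.3458] k=[5 16 28 11 15]
t=11: x=[5.1813 15.9042 27.3012 11.9227 15.4685] k=[8 19 23 10 13]
t=12: x=[8.1075 18.6495 22.6461 10.7487 13.4383] k=[12 20 24 11 15]
t=13: x=[11.9320 19.7342 23.6498 11.8002 15.4685] k=[13 24 20 9 14]
t=14: x=[13.0004 23.3889 19.9346 9.7270 14.4077] k=[17 27 24 11 12]
t=15: x=[16.8995 26.4390 23.8606 11.7084 12.4677] k=[15 27 22 12 12]
t=16: x=[14.9926 26.3193 22.0035 12.6061 12.4987] k=[15 28 19 11 15]
t=17: x=[15.0220 27.1670 19.1710 11.6472 15.4685] k=[17 31 21 8 18]
t=18: x=[17.0176 30.1004 21.0596 8.9193 18.3654] k=[21 31 24 10 14]
t=19: x=[20.8410 30.3100 23.9509 10.8100 14.4386] k=[19 34 22 7 10]
t=20: x=[19.0164 33.0061 22.0638 7.7425 10.3363] k=[18 34 22 9 11]
t=21: x=[18.0609 32.9762 22.1240 9.6964 11.4027] k=[15 35 19 8 12]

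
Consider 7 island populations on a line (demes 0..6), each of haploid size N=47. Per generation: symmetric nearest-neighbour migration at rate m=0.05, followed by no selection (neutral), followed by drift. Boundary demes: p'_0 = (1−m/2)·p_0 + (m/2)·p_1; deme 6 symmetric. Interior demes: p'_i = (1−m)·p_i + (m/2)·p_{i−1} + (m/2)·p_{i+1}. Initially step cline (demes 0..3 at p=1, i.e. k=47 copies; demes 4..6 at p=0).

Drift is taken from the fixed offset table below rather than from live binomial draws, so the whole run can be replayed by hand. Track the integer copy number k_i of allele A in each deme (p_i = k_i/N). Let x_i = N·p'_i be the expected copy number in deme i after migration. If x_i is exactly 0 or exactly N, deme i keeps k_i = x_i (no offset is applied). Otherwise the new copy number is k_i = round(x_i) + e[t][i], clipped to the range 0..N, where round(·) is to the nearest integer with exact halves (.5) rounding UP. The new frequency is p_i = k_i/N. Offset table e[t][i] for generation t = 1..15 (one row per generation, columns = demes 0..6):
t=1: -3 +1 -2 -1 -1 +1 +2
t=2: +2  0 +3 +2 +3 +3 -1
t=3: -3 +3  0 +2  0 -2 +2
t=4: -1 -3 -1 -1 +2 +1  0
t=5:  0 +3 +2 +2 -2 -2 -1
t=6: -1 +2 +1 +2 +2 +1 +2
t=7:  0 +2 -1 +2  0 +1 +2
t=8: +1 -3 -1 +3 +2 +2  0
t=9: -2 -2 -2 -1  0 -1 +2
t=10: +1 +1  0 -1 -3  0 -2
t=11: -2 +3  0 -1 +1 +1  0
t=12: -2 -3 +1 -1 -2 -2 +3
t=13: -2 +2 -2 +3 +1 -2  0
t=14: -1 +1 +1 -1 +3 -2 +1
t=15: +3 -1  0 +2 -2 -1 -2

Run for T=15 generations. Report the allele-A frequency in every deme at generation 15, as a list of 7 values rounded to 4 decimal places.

t=0: k=[47 47 47 47 0 0 0]
t=1: x=[47.0000 47.0000 47.0000 45.8250 1.1750 0.0000 0.0000] k=[47 47 47 45 0 0 0]
t=2: x=[47.0000 47.0000 46.9500 43.9250 1.1250 0.0000 0.0000] k=[47 47 47 46 4 0 0]
t=3: x=[47.0000 47.0000 46.9750 44.9750 4.9500 0.1000 0.0000] k=[47 47 47 47 5 0 0]
t=4: x=[47.0000 47.0000 47.0000 45.9500 5.9250 0.1250 0.0000] k=[47 47 47 45 8 1 0]
t=5: x=[47.0000 47.0000 46.9500 44.1250 8.7500 1.1500 0.0250] k=[47 47 47 46 7 0 0]
t=6: x=[47.0000 47.0000 46.9750 45.0500 7.8000 0.1750 0.0000] k=[47 47 47 47 10 1 0]
t=7: x=[47.0000 47.0000 47.0000 46.0750 10.7000 1.2000 0.0250] k=[47 47 47 47 11 2 2]
t=8: x=[47.0000 47.0000 47.0000 46.1000 11.6750 2.2250 2.0000] k=[47 47 47 47 14 4 2]
t=9: x=[47.0000 47.0000 47.0000 46.1750 14.5750 4.2000 2.0500] k=[47 47 47 45 15 3 4]
t=10: x=[47.0000 47.0000 46.9500 44.3000 15.4500 3.3250 3.9750] k=[47 47 47 43 12 3 2]
t=11: x=[47.0000 47.0000 46.9000 42.3250 12.5500 3.2000 2.0250] k=[47 47 47 41 14 4 2]
t=12: x=[47.0000 47.0000 46.8500 40.4750 14.4250 4.2000 2.0500] k=[47 47 47 39 12 2 5]
t=13: x=[47.0000 47.0000 46.8000 38.5250 12.4250 2.3250 4.9250] k=[47 47 45 42 13 0 5]
t=14: x=[47.0000 46.9500 44.9750 41.3500 13.4000 0.4500 4.8750] k=[47 47 46 40 16 0 6]
t=15: x=[47.0000 46.9750 45.8750 39.5500 16.2000 0.5500 5.8500] k=[47 46 46 42 14 0 4]

[1.0000, 0.9787, 0.9787, 0.8936, 0.2979, 0.0000, 0.0851]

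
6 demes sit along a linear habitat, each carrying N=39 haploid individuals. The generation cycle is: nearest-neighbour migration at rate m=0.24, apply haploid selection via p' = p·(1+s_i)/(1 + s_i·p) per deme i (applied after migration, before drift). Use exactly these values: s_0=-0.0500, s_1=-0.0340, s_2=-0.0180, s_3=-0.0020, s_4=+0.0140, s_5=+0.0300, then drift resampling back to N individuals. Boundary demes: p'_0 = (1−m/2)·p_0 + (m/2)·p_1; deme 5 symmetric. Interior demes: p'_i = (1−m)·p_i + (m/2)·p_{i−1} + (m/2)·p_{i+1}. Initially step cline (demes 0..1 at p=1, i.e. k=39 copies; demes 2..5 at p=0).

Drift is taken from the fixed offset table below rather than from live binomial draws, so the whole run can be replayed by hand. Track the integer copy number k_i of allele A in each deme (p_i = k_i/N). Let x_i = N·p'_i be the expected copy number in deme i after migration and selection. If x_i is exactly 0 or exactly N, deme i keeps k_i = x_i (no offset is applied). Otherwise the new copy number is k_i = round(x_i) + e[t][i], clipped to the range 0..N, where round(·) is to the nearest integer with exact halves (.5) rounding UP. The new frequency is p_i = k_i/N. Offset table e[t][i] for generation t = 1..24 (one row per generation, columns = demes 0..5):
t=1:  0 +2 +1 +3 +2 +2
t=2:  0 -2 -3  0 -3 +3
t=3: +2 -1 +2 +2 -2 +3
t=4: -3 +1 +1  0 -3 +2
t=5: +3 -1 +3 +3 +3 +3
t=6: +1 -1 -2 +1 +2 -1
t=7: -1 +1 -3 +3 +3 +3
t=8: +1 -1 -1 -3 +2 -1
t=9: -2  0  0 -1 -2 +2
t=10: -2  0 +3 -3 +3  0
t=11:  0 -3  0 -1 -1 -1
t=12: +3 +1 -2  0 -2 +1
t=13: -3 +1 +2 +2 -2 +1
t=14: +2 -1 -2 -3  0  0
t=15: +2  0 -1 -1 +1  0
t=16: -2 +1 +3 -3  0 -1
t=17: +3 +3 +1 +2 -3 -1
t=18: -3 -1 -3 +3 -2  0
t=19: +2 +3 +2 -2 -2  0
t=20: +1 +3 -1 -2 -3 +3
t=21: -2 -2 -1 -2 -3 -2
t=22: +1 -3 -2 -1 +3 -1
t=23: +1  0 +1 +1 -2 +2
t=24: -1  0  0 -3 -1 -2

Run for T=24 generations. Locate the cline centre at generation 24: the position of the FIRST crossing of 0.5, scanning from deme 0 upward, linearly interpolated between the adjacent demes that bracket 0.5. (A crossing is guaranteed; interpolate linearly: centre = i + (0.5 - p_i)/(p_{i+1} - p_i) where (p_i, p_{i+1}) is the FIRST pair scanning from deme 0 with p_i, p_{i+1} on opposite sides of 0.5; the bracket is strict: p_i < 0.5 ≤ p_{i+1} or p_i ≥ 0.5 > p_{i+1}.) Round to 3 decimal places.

0.167

t=0: k=[39 39 0 0 0 0]
t=1: x=[39.0000 34.1757 4.6057 0.0000 0.0000 0.0000] k=[39 36 6 0 0 0]
t=2: x=[38.6212 32.5765 8.7560 0.7186 0.0000 0.0000] k=[39 31 6 1 0 0]
t=3: x=[37.9908 28.7000 8.2809 1.4772 0.1217 0.0000] k=[39 28 10 3 0 0]
t=4: x=[37.6130 26.8729 11.1746 3.4737 0.3650 0.0000] k=[35 28 12 3 0 0]
t=5: x=[33.9383 26.6297 12.6840 3.7133 0.3650 0.0000] k=[37 26 16 7 3 0]
t=6: x=[35.5209 25.8199 15.9485 7.5878 3.1601 0.3707] k=[37 25 14 9 5 0]
t=7: x=[35.3957 24.8092 14.5539 9.1060 4.9397 0.6177] k=[34 26 12 12 8 4]
t=8: x=[32.7764 24.9708 13.5191 11.5038 8.0888 4.5986] k=[34 24 13 9 10 4]
t=9: x=[32.5278 23.5585 13.6783 9.5855 9.2578 4.8440] k=[31 24 14 9 7 7]
t=10: x=[29.8044 23.3168 14.4345 9.3458 7.3223 7.1714] k=[28 23 17 6 10 7]
t=11: x=[26.9777 22.5519 16.2276 7.7875 9.2578 7.5381] k=[27 20 16 7 8 7]
t=12: x=[25.7144 20.0232 15.2311 8.1870 7.8468 7.2937] k=[29 21 13 8 6 8]
t=13: x=[27.6313 20.6643 13.2009 8.3469 6.5555 7.9454] k=[25 22 15 10 5 9]
t=14: x=[24.1716 21.1858 15.0717 9.9851 6.1517 8.7185] k=[26 20 13 7 6 9]
t=15: x=[24.8204 19.5428 12.9623 7.5878 6.5555 8.8404] k=[27 20 12 7 8 9]
t=16: x=[25.7144 19.5428 12.2072 7.7076 8.0888 9.0843] k=[24 21 15 5 8 8]
t=17: x=[23.1599 20.3036 14.3548 6.5491 7.7258 8.1896] k=[26 23 15 9 5 7]
t=18: x=[25.1859 22.0694 15.0717 9.2259 5.7882 6.9268] k=[22 21 12 12 4 7]
t=19: x=[21.3859 19.7029 12.9226 11.0242 5.3842 6.8044] k=[23 23 15 9 3 7]
t=20: x=[22.5139 21.7077 15.0717 8.9861 4.2524 6.6821] k=[24 25 14 7 1 10]
t=21: x=[23.6452 23.2362 14.3150 7.1084 2.8363 9.1250] k=[22 21 13 5 0 7]
t=22: x=[21.3859 19.8230 12.8431 5.3508 1.4594 6.3149] k=[22 17 11 4 4 5]
t=23: x=[20.9035 16.5496 10.7381 4.8315 4.1715 5.0076] k=[22 17 12 6 2 7]
t=24: x=[20.9035 16.6690 11.7305 6.2295 3.1197 6.5597] k=[20 17 12 3 2 5]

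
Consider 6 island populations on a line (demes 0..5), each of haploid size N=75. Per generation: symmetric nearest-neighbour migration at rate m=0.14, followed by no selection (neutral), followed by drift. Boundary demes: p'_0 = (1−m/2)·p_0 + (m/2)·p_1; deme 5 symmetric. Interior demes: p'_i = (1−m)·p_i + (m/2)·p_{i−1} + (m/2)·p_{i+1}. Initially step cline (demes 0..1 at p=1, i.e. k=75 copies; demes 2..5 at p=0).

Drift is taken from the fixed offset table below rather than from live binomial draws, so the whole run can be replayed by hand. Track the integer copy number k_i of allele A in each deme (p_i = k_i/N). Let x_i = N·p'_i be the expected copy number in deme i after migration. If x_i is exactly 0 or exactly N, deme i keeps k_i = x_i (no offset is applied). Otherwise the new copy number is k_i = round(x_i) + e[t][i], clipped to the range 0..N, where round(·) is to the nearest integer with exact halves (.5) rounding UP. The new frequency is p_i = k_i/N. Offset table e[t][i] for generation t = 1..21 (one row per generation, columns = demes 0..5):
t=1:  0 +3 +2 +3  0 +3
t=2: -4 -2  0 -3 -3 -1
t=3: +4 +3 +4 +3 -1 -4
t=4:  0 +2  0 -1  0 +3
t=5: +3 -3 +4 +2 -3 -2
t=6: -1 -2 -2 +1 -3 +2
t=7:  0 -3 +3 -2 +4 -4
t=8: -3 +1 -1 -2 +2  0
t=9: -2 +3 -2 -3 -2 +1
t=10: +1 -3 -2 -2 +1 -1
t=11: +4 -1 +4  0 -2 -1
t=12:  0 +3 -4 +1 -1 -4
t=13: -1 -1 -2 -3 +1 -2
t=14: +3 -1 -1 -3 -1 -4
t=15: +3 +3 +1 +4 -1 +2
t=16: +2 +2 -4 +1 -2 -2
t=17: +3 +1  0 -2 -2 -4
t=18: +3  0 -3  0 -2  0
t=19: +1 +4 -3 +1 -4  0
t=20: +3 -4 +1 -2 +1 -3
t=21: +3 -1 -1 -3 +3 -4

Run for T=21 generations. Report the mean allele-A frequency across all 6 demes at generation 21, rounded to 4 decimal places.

t=0: k=[75 75 0 0 0 0]
t=1: x=[75.0000 69.7500 5.2500 0.0000 0.0000 0.0000] k=[75 73 7 0 0 0]
t=2: x=[74.8600 68.5200 11.1300 0.4900 0.0000 0.0000] k=[71 67 11 0 0 0]
t=3: x=[70.7200 63.3600 14.1500 0.7700 0.0000 0.0000] k=[75 66 18 4 0 0]
t=4: x=[74.3700 63.2700 20.3800 4.7000 0.2800 0.0000] k=[74 65 20 4 0 0]
t=5: x=[73.3700 62.4800 22.0300 4.8400 0.2800 0.0000] k=[75 59 26 7 0 0]
t=6: x=[73.8800 57.8100 26.9800 7.8400 0.4900 0.0000] k=[73 56 25 9 0 0]
t=7: x=[71.8100 55.0200 26.0500 9.4900 0.6300 0.0000] k=[72 52 29 7 5 0]
t=8: x=[70.6000 51.7900 29.0700 8.4000 4.7900 0.3500] k=[68 53 28 6 7 0]
t=9: x=[66.9500 52.3000 28.2100 7.6100 6.4400 0.4900] k=[65 55 26 5 4 1]
t=10: x=[64.3000 53.6700 26.5600 6.4000 3.8600 1.2100] k=[65 51 25 4 5 0]
t=11: x=[64.0200 50.1600 25.3500 5.5400 4.5800 0.3500] k=[68 49 29 6 3 0]
t=12: x=[66.6700 48.9300 28.7900 7.4000 3.0000 0.2100] k=[67 52 25 8 2 0]
t=13: x=[65.9500 51.1600 25.7000 8.7700 2.2800 0.1400] k=[65 50 24 6 3 0]
t=14: x=[63.9500 49.2300 24.5600 7.0500 3.0000 0.2100] k=[67 48 24 4 2 0]
t=15: x=[65.6700 47.6500 24.2800 5.2600 2.0000 0.1400] k=[69 51 25 9 1 2]
t=16: x=[67.7400 50.4400 25.7000 9.5600 1.6300 1.9300] k=[70 52 22 11 0 0]
t=17: x=[68.7400 51.1600 23.3300 11.0000 0.7700 0.0000] k=[72 52 23 9 0 0]
t=18: x=[70.6000 51.3700 24.0500 9.3500 0.6300 0.0000] k=[74 51 21 9 0 0]
t=19: x=[72.3900 50.5100 22.2600 9.2100 0.6300 0.0000] k=[73 55 19 10 0 0]
t=20: x=[71.7400 53.7400 20.8900 9.9300 0.7000 0.0000] k=[75 50 22 8 2 0]
t=21: x=[73.2500 49.7900 22.9800 8.5600 2.2800 0.1400] k=[75 49 22 6 5 0]

0.3489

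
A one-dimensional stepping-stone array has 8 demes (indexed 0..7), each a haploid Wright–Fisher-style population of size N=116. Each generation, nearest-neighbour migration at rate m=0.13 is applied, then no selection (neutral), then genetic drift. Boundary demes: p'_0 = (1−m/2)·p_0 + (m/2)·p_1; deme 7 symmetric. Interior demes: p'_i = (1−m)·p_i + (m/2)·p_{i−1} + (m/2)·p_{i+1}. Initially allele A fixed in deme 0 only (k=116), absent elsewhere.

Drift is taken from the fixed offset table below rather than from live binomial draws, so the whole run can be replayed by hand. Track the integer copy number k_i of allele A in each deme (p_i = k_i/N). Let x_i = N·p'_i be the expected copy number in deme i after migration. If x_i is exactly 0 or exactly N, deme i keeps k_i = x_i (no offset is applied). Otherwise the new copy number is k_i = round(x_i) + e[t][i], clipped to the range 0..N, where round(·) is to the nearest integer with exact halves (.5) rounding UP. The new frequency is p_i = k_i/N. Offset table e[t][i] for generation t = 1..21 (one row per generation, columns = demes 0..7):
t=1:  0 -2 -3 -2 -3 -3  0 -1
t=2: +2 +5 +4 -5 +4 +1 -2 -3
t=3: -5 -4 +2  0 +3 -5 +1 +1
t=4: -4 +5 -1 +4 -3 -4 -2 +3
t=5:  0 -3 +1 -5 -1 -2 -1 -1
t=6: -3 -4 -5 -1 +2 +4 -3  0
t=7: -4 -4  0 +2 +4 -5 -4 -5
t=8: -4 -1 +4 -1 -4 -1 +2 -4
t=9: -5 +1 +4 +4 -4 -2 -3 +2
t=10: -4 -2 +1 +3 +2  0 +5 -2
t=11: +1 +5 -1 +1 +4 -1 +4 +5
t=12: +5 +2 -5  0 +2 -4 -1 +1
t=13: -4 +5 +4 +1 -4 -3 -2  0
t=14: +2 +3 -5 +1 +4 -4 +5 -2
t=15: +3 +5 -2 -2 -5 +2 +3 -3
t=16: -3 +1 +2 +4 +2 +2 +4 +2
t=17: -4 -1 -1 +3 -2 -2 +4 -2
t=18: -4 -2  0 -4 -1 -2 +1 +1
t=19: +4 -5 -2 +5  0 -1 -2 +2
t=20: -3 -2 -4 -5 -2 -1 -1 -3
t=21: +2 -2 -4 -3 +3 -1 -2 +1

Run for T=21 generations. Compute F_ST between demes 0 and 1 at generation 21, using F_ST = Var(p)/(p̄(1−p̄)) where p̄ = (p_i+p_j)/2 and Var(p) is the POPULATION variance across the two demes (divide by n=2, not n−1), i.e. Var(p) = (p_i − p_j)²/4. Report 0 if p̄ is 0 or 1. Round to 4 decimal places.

t=0: k=[116 0 0 0 0 0 0 0]
t=1: x=[108.4600 7.5400 0.0000 0.0000 0.0000 0.0000 0.0000 0.0000] k=[108 6 0 0 0 0 0 0]
t=2: x=[101.3700 12.2400 0.3900 0.0000 0.0000 0.0000 0.0000 0.0000] k=[103 17 4 0 0 0 0 0]
t=3: x=[97.4100 21.7450 4.5850 0.2600 0.0000 0.0000 0.0000 0.0000] k=[92 18 7 0 0 0 0 0]
t=4: x=[87.1900 22.0950 7.2600 0.4550 0.0000 0.0000 0.0000 0.0000] k=[83 27 6 4 0 0 0 0]
t=5: x=[79.3600 29.2750 7.2350 3.8700 0.2600 0.0000 0.0000 0.0000] k=[79 26 8 0 0 0 0 0]
t=6: x=[75.5550 28.2750 8.6500 0.5200 0.0000 0.0000 0.0000 0.0000] k=[73 24 4 0 0 0 0 0]
t=7: x=[69.8150 25.8850 5.0400 0.2600 0.0000 0.0000 0.0000 0.0000] k=[66 22 5 2 0 0 0 0]
t=8: x=[63.1400 23.7550 5.9100 2.0650 0.1300 0.0000 0.0000 0.0000] k=[59 23 10 1 0 0 0 0]
t=9: x=[56.6600 24.4950 10.2600 1.5200 0.0650 0.0000 0.0000 0.0000] k=[52 25 14 6 0 0 0 0]
t=10: x=[50.2450 26.0400 14.1950 6.1300 0.3900 0.0000 0.0000 0.0000] k=[46 24 15 9 2 0 0 0]
t=11: x=[44.5700 24.8450 15.1950 8.9350 2.3250 0.1300 0.0000 0.0000] k=[46 30 14 10 6 0 0 0]
t=12: x=[44.9600 30.0000 14.7800 10.0000 5.8700 0.3900 0.0000 0.0000] k=[50 32 10 10 8 0 0 0]
t=13: x=[48.8300 31.7400 11.4300 9.8700 7.6100 0.5200 0.0000 0.0000] k=[45 37 15 11 4 0 0 0]
t=14: x=[44.4800 36.0900 16.1700 10.8050 4.1950 0.2600 0.0000 0.0000] k=[46 39 11 12 8 0 0 0]
t=15: x=[45.5450 37.6350 12.8850 11.6750 7.7400 0.5200 0.0000 0.0000] k=[49 43 11 10 3 3 0 0]
t=16: x=[48.6100 41.3100 13.0150 9.6100 3.4550 2.8050 0.1950 0.0000] k=[46 42 15 14 5 5 4 0]
t=17: x=[45.7400 40.5050 16.6900 13.4800 5.5850 4.9350 3.8050 0.2600] k=[42 40 16 16 4 3 8 0]
t=18: x=[41.8700 38.5700 17.5600 15.2200 4.7150 3.3900 7.1550 0.5200] k=[38 37 18 11 4 1 8 2]
t=19: x=[37.9350 35.8300 18.7800 11.0000 4.2600 1.6500 7.1550 2.3900] k=[42 31 17 16 4 1 5 4]
t=20: x=[41.2850 30.8050 17.8450 15.2850 4.5850 1.4550 4.6750 4.0650] k=[38 29 14 10 3 0 4 1]
t=21: x=[37.4150 28.6100 14.7150 9.8050 3.2600 0.4550 3.5450 1.1950] k=[39 27 11 7 6 0 2 2]

0.0131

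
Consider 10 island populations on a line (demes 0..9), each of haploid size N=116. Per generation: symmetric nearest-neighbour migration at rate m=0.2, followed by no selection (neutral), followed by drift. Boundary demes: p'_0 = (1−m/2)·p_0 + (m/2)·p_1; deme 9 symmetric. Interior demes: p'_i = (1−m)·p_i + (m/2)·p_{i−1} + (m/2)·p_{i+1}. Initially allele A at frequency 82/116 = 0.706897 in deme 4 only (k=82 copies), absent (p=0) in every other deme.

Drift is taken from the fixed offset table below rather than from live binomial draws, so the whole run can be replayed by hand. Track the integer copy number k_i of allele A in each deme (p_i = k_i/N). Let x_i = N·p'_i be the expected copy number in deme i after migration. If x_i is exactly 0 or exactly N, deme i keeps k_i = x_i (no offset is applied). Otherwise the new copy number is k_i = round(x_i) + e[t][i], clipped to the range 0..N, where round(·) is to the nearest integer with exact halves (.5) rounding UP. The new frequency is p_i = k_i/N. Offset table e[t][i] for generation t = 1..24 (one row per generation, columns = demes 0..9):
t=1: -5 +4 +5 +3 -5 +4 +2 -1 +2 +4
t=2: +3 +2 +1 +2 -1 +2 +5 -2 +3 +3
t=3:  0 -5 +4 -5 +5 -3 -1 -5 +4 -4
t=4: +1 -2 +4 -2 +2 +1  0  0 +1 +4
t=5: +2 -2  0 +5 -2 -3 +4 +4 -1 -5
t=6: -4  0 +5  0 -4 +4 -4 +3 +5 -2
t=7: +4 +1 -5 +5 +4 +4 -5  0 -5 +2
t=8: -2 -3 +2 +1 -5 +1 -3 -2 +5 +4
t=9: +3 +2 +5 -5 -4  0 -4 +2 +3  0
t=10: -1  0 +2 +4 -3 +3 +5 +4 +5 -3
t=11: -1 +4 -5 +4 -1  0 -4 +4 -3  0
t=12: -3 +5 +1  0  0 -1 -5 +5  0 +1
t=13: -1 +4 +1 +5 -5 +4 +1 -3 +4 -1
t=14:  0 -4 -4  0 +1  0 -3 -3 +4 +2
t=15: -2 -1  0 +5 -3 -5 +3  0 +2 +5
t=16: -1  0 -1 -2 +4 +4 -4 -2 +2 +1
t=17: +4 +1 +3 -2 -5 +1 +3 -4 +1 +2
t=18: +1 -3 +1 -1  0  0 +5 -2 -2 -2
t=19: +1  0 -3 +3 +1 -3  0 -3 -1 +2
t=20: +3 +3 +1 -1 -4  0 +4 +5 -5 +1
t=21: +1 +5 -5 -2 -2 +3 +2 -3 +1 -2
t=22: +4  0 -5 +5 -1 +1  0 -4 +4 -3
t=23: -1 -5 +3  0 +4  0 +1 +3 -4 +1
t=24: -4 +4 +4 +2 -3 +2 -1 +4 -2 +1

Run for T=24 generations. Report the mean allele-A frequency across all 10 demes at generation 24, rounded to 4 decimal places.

0.1440

t=0: k=[0 0 0 0 82 0 0 0 0 0]
t=1: x=[0.0000 0.0000 0.0000 8.2000 65.6000 8.2000 0.0000 0.0000 0.0000 0.0000] k=[0 0 0 11 61 12 0 0 0 0]
t=2: x=[0.0000 0.0000 1.1000 14.9000 51.1000 15.7000 1.2000 0.0000 0.0000 0.0000] k=[0 0 2 17 50 18 6 0 0 0]
t=3: x=[0.0000 0.2000 3.3000 18.8000 43.5000 20.0000 6.6000 0.6000 0.0000 0.0000] k=[0 0 7 14 49 17 6 0 0 0]
t=4: x=[0.0000 0.7000 7.0000 16.8000 42.3000 19.1000 6.5000 0.6000 0.0000 0.0000] k=[0 0 11 15 44 20 7 1 0 0]
t=5: x=[0.0000 1.1000 10.3000 17.5000 38.7000 21.1000 7.7000 1.5000 0.1000 0.0000] k=[0 0 10 23 37 18 12 6 0 0]
t=6: x=[0.0000 1.0000 10.3000 23.1000 33.7000 19.3000 12.0000 6.0000 0.6000 0.0000] k=[0 1 15 23 30 23 8 9 6 0]
t=7: x=[0.1000 2.3000 14.4000 22.9000 28.6000 22.2000 9.6000 8.6000 5.7000 0.6000] k=[4 3 9 28 33 26 5 9 1 3]
t=8: x=[3.9000 3.7000 10.3000 26.6000 31.8000 24.6000 7.5000 7.8000 2.0000 2.8000] k=[2 1 12 28 27 26 5 6 7 7]
t=9: x=[1.9000 2.2000 12.5000 26.3000 27.0000 24.0000 7.2000 6.0000 6.9000 7.0000] k=[5 4 18 21 23 24 3 8 10 7]
t=10: x=[4.9000 5.5000 16.9000 20.9000 22.9000 21.8000 5.6000 7.7000 9.5000 7.3000] k=[4 6 19 25 20 25 11 12 15 4]
t=11: x=[4.2000 7.1000 18.3000 23.9000 21.0000 23.1000 12.5000 12.2000 13.6000 5.1000] k=[3 11 13 28 20 23 9 16 11 5]
t=12: x=[3.8000 10.4000 14.3000 25.7000 21.1000 21.3000 11.1000 14.8000 10.9000 5.6000] k=[1 15 15 26 21 20 6 20 11 7]
t=13: x=[2.4000 13.6000 16.1000 24.4000 21.4000 18.7000 8.8000 17.7000 11.5000 7.4000] k=[1 18 17 29 16 23 10 15 16 6]
t=14: x=[2.7000 16.2000 18.3000 26.5000 18.0000 21.0000 11.8000 14.6000 14.9000 7.0000] k=[3 12 14 27 19 21 9 12 19 9]
t=15: x=[3.9000 11.3000 15.1000 24.9000 20.0000 19.6000 10.5000 12.4000 17.3000 10.0000] k=[2 10 15 30 17 15 14 12 19 15]
t=16: x=[2.8000 9.7000 16.0000 27.2000 18.1000 15.1000 13.9000 12.9000 17.9000 15.4000] k=[2 10 15 25 22 19 10 11 20 16]
t=17: x=[2.8000 9.7000 15.5000 23.7000 22.0000 18.4000 11.0000 11.8000 18.7000 16.4000] k=[7 11 19 22 17 19 14 8 20 18]
t=18: x=[7.4000 11.4000 18.5000 21.2000 17.7000 18.3000 13.9000 9.8000 18.6000 18.2000] k=[8 8 20 20 18 18 19 8 17 16]
t=19: x=[8.0000 9.2000 18.8000 19.8000 18.2000 18.1000 17.8000 10.0000 16.0000 16.1000] k=[9 9 16 23 19 15 18 7 15 18]
t=20: x=[9.0000 9.7000 16.0000 21.9000 19.0000 15.7000 16.6000 8.9000 14.5000 17.7000] k=[12 13 17 21 15 16 21 14 10 19]
t=21: x=[12.1000 13.3000 17.0000 20.0000 15.7000 16.4000 19.8000 14.3000 11.3000 18.1000] k=[13 18 12 18 14 19 22 11 12 16]
t=22: x=[13.5000 16.9000 13.2000 17.0000 14.9000 18.8000 20.6000 12.2000 12.3000 15.6000] k=[18 17 8 22 14 20 21 8 16 13]
t=23: x=[17.9000 16.2000 10.3000 19.8000 15.4000 19.5000 19.6000 10.1000 14.9000 13.3000] k=[17 11 13 20 19 20 21 13 11 14]
t=24: x=[16.4000 11.8000 13.5000 19.2000 19.2000 20.0000 20.1000 13.6000 11.5000 13.7000] k=[12 16 18 21 16 22 19 18 10 15]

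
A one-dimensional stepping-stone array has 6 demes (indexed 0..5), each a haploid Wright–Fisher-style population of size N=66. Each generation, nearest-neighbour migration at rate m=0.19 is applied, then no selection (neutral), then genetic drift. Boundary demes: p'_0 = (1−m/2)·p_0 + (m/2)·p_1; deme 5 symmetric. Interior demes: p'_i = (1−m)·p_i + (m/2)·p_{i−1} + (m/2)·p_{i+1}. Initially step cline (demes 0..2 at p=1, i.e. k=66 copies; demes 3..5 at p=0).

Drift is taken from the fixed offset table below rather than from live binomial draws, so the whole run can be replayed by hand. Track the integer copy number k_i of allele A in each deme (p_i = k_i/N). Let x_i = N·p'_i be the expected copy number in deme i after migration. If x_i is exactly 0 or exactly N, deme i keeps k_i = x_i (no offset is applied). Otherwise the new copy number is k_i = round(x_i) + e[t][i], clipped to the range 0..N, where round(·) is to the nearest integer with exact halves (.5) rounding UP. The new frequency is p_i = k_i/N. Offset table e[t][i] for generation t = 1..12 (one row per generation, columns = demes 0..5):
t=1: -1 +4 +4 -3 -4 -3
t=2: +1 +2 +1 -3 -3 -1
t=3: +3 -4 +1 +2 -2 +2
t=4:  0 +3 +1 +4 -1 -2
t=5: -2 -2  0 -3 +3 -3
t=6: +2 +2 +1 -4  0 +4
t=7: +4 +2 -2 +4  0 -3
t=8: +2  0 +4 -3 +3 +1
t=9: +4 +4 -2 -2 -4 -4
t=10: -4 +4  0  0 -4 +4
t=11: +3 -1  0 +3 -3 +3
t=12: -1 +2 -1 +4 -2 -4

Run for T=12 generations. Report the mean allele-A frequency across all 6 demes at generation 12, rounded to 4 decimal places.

0.5152

t=0: k=[66 66 66 0 0 0]
t=1: x=[66.0000 66.0000 59.7300 6.2700 0.0000 0.0000] k=[66 66 64 3 0 0]
t=2: x=[66.0000 65.8100 58.3950 8.5100 0.2850 0.0000] k=[66 66 59 6 0 0]
t=3: x=[66.0000 65.3350 54.6300 10.4650 0.5700 0.0000] k=[66 61 56 12 0 0]
t=4: x=[65.5250 61.0000 52.2950 15.0400 1.1400 0.0000] k=[66 64 53 19 0 0]
t=5: x=[65.8100 63.1450 50.8150 20.4250 1.8050 0.0000] k=[64 61 51 17 5 0]
t=6: x=[63.7150 60.3350 48.7200 19.0900 5.6650 0.4750] k=[66 62 50 15 6 4]
t=7: x=[65.6200 61.2400 47.8150 17.4700 6.6650 4.1900] k=[66 63 46 21 7 1]
t=8: x=[65.7150 61.6700 45.2400 22.0450 7.7600 1.5700] k=[66 62 49 19 11 3]
t=9: x=[65.6200 61.1450 47.3850 21.0900 11.0000 3.7600] k=[66 65 45 19 7 0]
t=10: x=[65.9050 63.1950 44.4300 20.3300 7.4750 0.6650] k=[62 66 44 20 3 5]
t=11: x=[62.3800 63.5300 43.8100 20.6650 4.8050 4.8100] k=[65 63 44 24 2 8]
t=12: x=[64.8100 61.3850 43.9050 23.8100 4.6600 7.4300] k=[64 63 43 28 3 3]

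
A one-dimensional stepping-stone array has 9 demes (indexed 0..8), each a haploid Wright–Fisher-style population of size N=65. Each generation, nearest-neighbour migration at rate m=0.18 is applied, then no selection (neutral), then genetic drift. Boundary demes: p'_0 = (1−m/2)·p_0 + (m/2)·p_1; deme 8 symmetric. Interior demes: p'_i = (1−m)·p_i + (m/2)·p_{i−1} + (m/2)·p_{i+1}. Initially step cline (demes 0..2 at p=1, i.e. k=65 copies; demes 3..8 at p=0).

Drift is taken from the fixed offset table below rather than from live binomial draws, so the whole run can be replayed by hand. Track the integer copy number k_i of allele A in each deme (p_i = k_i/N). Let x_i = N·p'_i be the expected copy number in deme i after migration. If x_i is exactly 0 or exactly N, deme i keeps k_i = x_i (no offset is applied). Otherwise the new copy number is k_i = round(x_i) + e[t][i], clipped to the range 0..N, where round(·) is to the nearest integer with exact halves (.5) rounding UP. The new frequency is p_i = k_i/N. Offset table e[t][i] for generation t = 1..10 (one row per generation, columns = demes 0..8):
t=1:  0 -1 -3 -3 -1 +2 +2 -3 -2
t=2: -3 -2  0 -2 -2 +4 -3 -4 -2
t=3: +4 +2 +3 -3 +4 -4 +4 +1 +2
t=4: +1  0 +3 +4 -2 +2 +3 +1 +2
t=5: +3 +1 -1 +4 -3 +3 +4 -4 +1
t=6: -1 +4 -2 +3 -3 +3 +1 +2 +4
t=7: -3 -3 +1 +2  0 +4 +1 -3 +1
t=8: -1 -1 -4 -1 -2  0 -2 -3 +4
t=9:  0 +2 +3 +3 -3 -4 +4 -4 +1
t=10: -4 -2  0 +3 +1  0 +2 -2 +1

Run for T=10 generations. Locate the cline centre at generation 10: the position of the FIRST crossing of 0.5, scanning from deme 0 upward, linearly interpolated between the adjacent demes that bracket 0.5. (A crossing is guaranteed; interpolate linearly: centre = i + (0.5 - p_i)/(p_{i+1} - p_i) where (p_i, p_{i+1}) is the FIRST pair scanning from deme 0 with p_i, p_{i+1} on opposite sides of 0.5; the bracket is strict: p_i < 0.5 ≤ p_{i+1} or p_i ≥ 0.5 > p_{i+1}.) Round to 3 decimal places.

t=0: k=[65 65 65 0 0 0 0 0 0]
t=1: x=[65.0000 65.0000 59.1500 5.8500 0.0000 0.0000 0.0000 0.0000 0.0000] k=[65 65 56 3 0 0 0 0 0]
t=2: x=[65.0000 64.1900 52.0400 7.5000 0.2700 0.0000 0.0000 0.0000 0.0000] k=[65 62 52 6 0 0 0 0 0]
t=3: x=[64.7300 61.3700 48.7600 9.6000 0.5400 0.0000 0.0000 0.0000 0.0000] k=[65 63 52 7 5 0 0 0 0]
t=4: x=[64.8200 62.1900 48.9400 10.8700 4.7300 0.4500 0.0000 0.0000 0.0000] k=[65 62 52 15 3 2 0 0 0]
t=5: x=[64.7300 61.3700 49.5700 17.2500 3.9900 1.9100 0.1800 0.0000 0.0000] k=[65 62 49 21 1 5 4 0 0]
t=6: x=[64.7300 61.1000 47.6500 21.7200 3.1600 4.5500 3.7300 0.3600 0.0000] k=[64 65 46 25 0 8 5 2 0]
t=7: x=[64.0900 63.2000 45.8200 24.6400 2.9700 7.0100 5.0000 2.0900 0.1800] k=[61 60 47 27 3 11 6 0 1]
t=8: x=[60.9100 58.9200 46.3700 26.6400 5.8800 9.8300 5.9100 0.6300 0.9100] k=[60 58 42 26 4 10 4 0 5]
t=9: x=[59.8200 56.7400 42.0000 25.4600 6.5200 8.9200 4.1800 0.8100 4.5500] k=[60 59 45 28 4 5 8 0 6]
t=10: x=[59.9100 57.8300 44.7300 27.3700 6.2500 5.1800 7.0100 1.2600 5.4600] k=[56 56 45 30 7 5 9 0 6]

2.833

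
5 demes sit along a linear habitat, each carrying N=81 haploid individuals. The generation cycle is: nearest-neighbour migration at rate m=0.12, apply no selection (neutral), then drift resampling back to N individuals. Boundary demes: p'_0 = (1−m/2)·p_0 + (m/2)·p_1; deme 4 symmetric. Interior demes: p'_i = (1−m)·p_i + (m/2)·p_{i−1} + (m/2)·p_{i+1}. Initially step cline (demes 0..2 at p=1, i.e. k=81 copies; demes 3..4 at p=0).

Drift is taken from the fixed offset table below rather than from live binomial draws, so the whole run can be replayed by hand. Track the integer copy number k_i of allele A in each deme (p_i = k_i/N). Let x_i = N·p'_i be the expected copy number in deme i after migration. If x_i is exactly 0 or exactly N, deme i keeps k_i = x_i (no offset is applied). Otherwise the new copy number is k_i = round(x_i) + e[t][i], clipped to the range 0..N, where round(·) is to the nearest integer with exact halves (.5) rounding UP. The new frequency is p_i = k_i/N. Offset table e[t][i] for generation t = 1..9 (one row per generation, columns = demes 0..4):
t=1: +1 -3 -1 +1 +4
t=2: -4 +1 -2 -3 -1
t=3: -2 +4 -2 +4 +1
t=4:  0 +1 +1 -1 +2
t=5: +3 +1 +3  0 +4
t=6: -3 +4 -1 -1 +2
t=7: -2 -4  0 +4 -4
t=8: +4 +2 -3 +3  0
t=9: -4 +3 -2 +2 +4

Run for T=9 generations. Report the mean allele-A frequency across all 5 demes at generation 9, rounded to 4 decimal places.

t=0: k=[81 81 81 0 0]
t=1: x=[81.0000 81.0000 76.1400 4.8600 0.0000] k=[81 81 75 6 0]
t=2: x=[81.0000 80.6400 71.2200 9.7800 0.3600] k=[81 81 69 7 0]
t=3: x=[81.0000 80.2800 66.0000 10.3000 0.4200] k=[81 81 64 14 1]
t=4: x=[81.0000 79.9800 62.0200 16.2200 1.7800] k=[81 81 63 15 4]
t=5: x=[81.0000 79.9200 61.2000 17.2200 4.6600] k=[81 81 64 17 9]
t=6: x=[81.0000 79.9800 62.2000 19.3400 9.4800] k=[81 81 61 18 11]
t=7: x=[81.0000 79.8000 59.6200 20.1600 11.4200] k=[81 76 60 24 7]
t=8: x=[80.7000 75.3400 58.8000 25.1400 8.0200] k=[81 77 56 28 8]
t=9: x=[80.7600 75.9800 55.5800 28.4800 9.2000] k=[77 79 54 30 13]

0.6247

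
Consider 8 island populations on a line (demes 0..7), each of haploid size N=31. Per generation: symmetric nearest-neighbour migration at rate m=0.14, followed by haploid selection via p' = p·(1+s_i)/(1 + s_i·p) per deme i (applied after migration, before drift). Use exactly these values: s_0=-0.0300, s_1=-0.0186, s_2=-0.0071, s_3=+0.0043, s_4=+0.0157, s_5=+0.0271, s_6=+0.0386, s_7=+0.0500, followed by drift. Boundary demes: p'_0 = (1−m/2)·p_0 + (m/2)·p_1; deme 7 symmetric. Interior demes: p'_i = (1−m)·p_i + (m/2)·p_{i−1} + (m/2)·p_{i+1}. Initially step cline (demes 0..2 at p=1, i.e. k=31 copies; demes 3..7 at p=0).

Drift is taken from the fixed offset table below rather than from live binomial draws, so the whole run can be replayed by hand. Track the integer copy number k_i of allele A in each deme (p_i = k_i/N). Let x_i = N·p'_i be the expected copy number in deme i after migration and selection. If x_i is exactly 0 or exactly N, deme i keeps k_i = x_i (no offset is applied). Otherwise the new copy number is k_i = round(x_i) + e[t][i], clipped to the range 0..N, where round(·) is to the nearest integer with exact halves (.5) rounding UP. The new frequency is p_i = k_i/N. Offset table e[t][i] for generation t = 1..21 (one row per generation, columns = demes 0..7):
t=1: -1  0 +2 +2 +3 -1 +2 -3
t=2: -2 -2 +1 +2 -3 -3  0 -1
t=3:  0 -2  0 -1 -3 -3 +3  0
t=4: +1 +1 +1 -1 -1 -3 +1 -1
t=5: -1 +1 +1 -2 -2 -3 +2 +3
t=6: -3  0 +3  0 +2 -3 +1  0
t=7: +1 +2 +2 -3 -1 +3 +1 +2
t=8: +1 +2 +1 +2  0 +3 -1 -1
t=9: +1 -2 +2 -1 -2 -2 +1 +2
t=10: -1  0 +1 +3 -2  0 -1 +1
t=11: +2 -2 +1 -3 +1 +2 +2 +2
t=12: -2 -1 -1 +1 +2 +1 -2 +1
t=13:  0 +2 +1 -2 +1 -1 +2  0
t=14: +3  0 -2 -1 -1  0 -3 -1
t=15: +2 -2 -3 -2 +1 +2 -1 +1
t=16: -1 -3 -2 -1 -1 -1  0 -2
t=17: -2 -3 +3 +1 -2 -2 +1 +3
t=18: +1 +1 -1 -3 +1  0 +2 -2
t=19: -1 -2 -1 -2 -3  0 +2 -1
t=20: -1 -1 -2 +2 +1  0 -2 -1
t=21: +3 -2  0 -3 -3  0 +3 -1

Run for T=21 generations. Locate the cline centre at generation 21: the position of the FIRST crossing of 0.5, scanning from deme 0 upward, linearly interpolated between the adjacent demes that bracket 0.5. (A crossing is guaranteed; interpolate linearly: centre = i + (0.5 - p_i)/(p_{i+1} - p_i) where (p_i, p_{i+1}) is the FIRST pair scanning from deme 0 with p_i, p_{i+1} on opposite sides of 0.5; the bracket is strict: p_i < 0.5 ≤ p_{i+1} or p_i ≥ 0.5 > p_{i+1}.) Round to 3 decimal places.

t=0: k=[31 31 31 0 0 0 0 0]
t=1: x=[31.0000 31.0000 28.8156 2.1787 0.0000 0.0000 0.0000 0.0000] k=[31 31 31 4 0 0 0 0]
t=2: x=[31.0000 31.0000 29.0973 5.6297 0.2844 0.0000 0.0000 0.0000] k=[31 31 30 8 0 0 0 0]
t=3: x=[31.0000 30.9287 28.5138 9.0074 0.5686 0.0000 0.0000 0.0000] k=[31 29 29 8 0 0 0 0]
t=4: x=[30.8557 29.1069 27.5080 8.9373 0.5686 0.0000 0.0000 0.0000] k=[31 30 29 8 0 0 0 0]
t=5: x=[30.9278 29.9817 27.5784 8.9373 0.5686 0.0000 0.0000 0.0000] k=[30 31 29 7 0 0 0 0]
t=6: x=[30.0421 30.7860 27.5784 8.0756 0.4976 0.0000 0.0000 0.0000] k=[27 31 31 8 2 0 0 0]
t=7: x=[27.1791 30.7147 29.3791 9.2178 2.3131 0.1438 0.0000 0.0000] k=[28 31 31 6 1 3 0 0]
t=8: x=[28.1317 30.7860 29.2382 7.4242 1.5123 2.7155 0.2180 0.0000] k=[29 31 30 9 2 6 0 0]
t=9: x=[29.0860 30.7860 28.5842 10.0091 2.8095 5.4185 0.4360 0.0000] k=[30 29 31 9 1 3 1 0]
t=10: x=[29.8981 29.1781 29.3086 10.0091 1.7252 2.7871 1.1098 0.0735] k=[29 29 30 13 0 3 0 1]
t=11: x=[28.9423 29.0357 28.7250 13.3126 1.1369 2.6440 0.2907 0.9750] k=[31 27 30 10 2 5 2 3]
t=12: x=[30.7114 27.4311 28.3729 10.8703 2.8095 4.6854 2.3613 3.0620] k=[29 26 27 12 5 6 0 4]
t=13: x=[28.7267 26.2044 25.8495 12.5921 5.6314 5.6322 0.7264 3.8827] k=[29 28 27 11 7 5 3 4]
t=14: x=[28.8704 27.9487 25.9198 11.8714 7.2260 5.1132 3.3206 4.1005] k=[31 28 24 11 6 5 0 3]
t=15: x=[30.7836 27.8777 23.3289 11.5911 6.3584 4.8280 0.5812 2.9164] k=[31 26 20 10 7 7 0 4]
t=16: x=[30.6393 25.8499 19.6688 10.5198 7.2966 6.6486 0.7990 3.8827] k=[30 23 18 10 6 6 1 2]
t=17: x=[29.4662 23.0293 17.7360 10.3095 6.3584 5.7746 1.4722 2.0202] k=[27 20 21 11 4 4 2 5]
t=18: x=[26.3918 20.4296 20.1799 11.2407 4.5501 3.9513 2.4336 4.9909] k=[27 21 19 8 6 4 4 3]
t=19: x=[26.4633 21.1543 18.3166 8.6567 6.0757 4.2369 4.0618 3.2076] k=[25 19 17 7 3 4 6 2]
t=20: x=[24.4236 19.1428 16.3850 7.4442 3.3968 4.1655 5.7554 2.3852] k=[23 18 14 9 4 4 4 1]
t=21: x=[22.4629 17.9283 13.8754 9.0274 4.4086 4.0941 3.9178 1.2680] k=[25 16 14 6 1 4 7 0]

1.250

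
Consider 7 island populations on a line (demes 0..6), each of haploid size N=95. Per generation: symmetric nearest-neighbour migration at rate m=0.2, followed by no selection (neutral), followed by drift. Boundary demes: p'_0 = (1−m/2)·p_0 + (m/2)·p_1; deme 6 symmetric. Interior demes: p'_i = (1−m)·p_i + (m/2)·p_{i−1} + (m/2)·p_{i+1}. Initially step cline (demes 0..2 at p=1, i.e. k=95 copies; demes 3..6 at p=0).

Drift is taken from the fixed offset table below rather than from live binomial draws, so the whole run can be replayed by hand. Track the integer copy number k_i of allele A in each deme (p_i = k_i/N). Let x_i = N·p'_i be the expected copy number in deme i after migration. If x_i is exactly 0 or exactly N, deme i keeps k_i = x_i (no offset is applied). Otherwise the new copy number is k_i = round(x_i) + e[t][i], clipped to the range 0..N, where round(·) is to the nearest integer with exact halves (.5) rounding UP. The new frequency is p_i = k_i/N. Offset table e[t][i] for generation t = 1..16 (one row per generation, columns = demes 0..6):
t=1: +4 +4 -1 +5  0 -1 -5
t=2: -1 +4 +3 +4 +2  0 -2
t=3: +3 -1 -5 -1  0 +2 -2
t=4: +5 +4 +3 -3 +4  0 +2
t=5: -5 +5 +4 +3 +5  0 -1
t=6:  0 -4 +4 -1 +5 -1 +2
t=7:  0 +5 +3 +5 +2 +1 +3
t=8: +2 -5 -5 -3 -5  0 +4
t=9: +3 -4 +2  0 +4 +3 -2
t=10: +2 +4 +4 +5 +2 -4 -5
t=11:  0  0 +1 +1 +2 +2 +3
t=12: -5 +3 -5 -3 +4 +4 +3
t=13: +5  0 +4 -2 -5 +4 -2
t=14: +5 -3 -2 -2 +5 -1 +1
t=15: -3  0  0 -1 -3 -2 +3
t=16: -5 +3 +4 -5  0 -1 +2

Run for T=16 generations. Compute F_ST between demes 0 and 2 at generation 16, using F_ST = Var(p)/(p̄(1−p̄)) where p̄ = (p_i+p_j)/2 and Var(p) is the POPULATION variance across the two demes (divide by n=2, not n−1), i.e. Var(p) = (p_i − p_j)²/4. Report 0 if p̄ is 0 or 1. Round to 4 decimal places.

0.0415

t=0: k=[95 95 95 0 0 0 0]
t=1: x=[95.0000 95.0000 85.5000 9.5000 0.0000 0.0000 0.0000] k=[95 95 85 15 0 0 0]
t=2: x=[95.0000 94.0000 79.0000 20.5000 1.5000 0.0000 0.0000] k=[95 95 82 25 4 0 0]
t=3: x=[95.0000 93.7000 77.6000 28.6000 5.7000 0.4000 0.0000] k=[95 93 73 28 6 2 0]
t=4: x=[94.8000 91.2000 70.5000 30.3000 7.8000 2.2000 0.2000] k=[95 95 74 27 12 2 2]
t=5: x=[95.0000 92.9000 71.4000 30.2000 12.5000 3.0000 2.0000] k=[95 95 75 33 18 3 1]
t=6: x=[95.0000 93.0000 72.8000 35.7000 18.0000 4.3000 1.2000] k=[95 89 77 35 23 3 3]
t=7: x=[94.4000 88.4000 74.0000 38.0000 22.2000 5.0000 3.0000] k=[94 93 77 43 24 6 6]
t=8: x=[93.9000 91.5000 75.2000 44.5000 24.1000 7.8000 6.0000] k=[95 87 70 42 19 8 10]
t=9: x=[94.2000 86.1000 68.9000 42.5000 20.2000 9.3000 9.8000] k=[95 82 71 43 24 12 8]
t=10: x=[93.7000 82.2000 69.3000 43.9000 24.7000 12.8000 8.4000] k=[95 86 73 49 27 9 3]
t=11: x=[94.1000 85.6000 71.9000 49.2000 27.4000 10.2000 3.6000] k=[94 86 73 50 29 12 7]
t=12: x=[93.2000 85.5000 72.0000 50.2000 29.4000 13.2000 7.5000] k=[88 89 67 47 33 17 11]
t=13: x=[88.1000 86.7000 67.2000 47.6000 32.8000 18.0000 11.6000] k=[93 87 71 46 28 22 10]
t=14: x=[92.4000 86.0000 70.1000 46.7000 29.2000 21.4000 11.2000] k=[95 83 68 45 34 20 12]
t=15: x=[93.8000 82.7000 67.2000 46.2000 33.7000 20.6000 12.8000] k=[91 83 67 45 31 19 16]
t=16: x=[90.2000 82.2000 66.4000 45.8000 31.2000 19.9000 16.3000] k=[85 85 70 41 31 19 18]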